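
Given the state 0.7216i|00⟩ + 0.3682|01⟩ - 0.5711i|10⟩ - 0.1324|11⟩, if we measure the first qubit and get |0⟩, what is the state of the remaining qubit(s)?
0.8907i|0⟩ + 0.4545|1⟩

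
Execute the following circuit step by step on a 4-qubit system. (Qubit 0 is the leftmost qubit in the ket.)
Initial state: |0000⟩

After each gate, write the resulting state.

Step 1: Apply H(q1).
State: 1/√2|0000⟩ + 1/√2|0100⟩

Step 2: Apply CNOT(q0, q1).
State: 1/√2|0000⟩ + 1/√2|0100⟩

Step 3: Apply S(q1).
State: 1/√2|0000⟩ + (1/√2)i|0100⟩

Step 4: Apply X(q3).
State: 1/√2|0001⟩ + (1/√2)i|0101⟩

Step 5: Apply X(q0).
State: 1/√2|1001⟩ + (1/√2)i|1101⟩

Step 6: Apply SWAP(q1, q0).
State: 1/√2|0101⟩ + (1/√2)i|1101⟩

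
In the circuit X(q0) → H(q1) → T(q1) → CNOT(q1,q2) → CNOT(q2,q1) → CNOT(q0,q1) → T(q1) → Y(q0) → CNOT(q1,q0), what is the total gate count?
9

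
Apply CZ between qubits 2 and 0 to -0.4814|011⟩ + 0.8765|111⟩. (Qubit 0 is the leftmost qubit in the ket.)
-0.4814|011⟩ - 0.8765|111⟩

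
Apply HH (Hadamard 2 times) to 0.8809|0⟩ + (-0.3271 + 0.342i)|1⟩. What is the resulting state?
0.8809|0⟩ + (-0.3271 + 0.342i)|1⟩

H² = I, so an even number of Hadamards cancels: H^2 = I and the state is unchanged.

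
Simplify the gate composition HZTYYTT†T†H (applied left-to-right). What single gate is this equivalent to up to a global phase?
X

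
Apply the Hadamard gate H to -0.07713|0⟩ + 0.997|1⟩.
0.6504|0⟩ - 0.7595|1⟩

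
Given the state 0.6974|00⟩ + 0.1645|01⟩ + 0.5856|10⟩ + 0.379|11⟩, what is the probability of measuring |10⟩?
0.3429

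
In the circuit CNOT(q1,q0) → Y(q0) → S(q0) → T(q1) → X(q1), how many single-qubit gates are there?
4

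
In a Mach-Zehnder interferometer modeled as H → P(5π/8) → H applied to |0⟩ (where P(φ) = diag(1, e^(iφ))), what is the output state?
(0.3087 + 0.4619i)|0⟩ + (0.6913 - 0.4619i)|1⟩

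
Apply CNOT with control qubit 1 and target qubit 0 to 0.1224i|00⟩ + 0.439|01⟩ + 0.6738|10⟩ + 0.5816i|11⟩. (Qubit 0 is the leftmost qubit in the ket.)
0.1224i|00⟩ + 0.5816i|01⟩ + 0.6738|10⟩ + 0.439|11⟩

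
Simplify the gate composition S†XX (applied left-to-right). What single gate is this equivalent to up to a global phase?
S†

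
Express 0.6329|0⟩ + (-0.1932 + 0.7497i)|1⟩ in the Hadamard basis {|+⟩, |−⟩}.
(0.3109 + 0.5301i)|+⟩ + (0.5841 - 0.5301i)|−⟩

With |ψ⟩ = α|0⟩ + β|1⟩, the Hadamard-basis coefficients are ⟨+|ψ⟩ = (α + β)/√2 and ⟨−|ψ⟩ = (α − β)/√2.
Here α = 0.6329, β = (-0.1932 + 0.7497i): (α + β)/√2 = (0.3109 + 0.5301i), (α − β)/√2 = (0.5841 - 0.5301i).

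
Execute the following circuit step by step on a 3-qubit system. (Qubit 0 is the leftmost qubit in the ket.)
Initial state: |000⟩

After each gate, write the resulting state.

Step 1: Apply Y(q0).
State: i|100⟩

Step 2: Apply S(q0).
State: -|100⟩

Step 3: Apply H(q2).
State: -1/√2|100⟩ - 1/√2|101⟩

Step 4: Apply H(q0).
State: -1/2|000⟩ - 1/2|001⟩ + 1/2|100⟩ + 1/2|101⟩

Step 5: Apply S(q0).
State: -1/2|000⟩ - 1/2|001⟩ + (1/2)i|100⟩ + (1/2)i|101⟩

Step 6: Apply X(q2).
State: -1/2|000⟩ - 1/2|001⟩ + (1/2)i|100⟩ + (1/2)i|101⟩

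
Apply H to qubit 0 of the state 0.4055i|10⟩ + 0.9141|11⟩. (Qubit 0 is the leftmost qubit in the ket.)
0.2867i|00⟩ + 0.6464|01⟩ - 0.2867i|10⟩ - 0.6464|11⟩

H on qubit 0 mixes each pair of kets that differ only in qubit 0: amplitudes (a, b) of (|…0…⟩, |…1…⟩) become ((a + b)/√2, (a − b)/√2). Kets absent from the input have amplitude 0.
(|00⟩, |10⟩): (a, b) = (0, 0.4055i) → (0.2867i, -0.2867i)
(|01⟩, |11⟩): (a, b) = (0, 0.9141) → (0.6464, -0.6464)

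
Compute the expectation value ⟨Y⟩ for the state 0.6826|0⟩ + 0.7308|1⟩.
0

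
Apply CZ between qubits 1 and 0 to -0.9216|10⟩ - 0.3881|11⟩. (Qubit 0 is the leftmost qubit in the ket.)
-0.9216|10⟩ + 0.3881|11⟩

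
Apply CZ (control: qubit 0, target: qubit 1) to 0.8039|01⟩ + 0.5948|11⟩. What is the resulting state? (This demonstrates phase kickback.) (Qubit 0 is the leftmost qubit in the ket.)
0.8039|01⟩ - 0.5948|11⟩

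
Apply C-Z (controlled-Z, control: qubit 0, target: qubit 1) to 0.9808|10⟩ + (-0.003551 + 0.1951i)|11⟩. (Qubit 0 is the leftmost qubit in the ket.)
0.9808|10⟩ + (0.003551 - 0.1951i)|11⟩

C-Z leaves the control-|0⟩ kets |00⟩, |01⟩ unchanged and applies Z to qubit 1 on the control-|1⟩ pair (|10⟩, |11⟩).
Z = [[1, 0], [0, -1]].
With a = amp(|10⟩) = 0.9808 and b = amp(|11⟩) = (-0.003551 + 0.1951i):
new amp(|10⟩) = (1)·a = 0.9808
new amp(|11⟩) = (-1)·b = (0.003551 - 0.1951i)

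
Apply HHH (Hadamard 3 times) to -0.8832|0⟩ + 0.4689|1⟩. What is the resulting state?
-0.293|0⟩ - 0.9561|1⟩

H² = I, so H^3 = H: a single Hadamard. With (a, b) = (-0.8832, 0.4689), H gives ((a + b)/√2, (a − b)/√2) = (-0.293, -0.9561).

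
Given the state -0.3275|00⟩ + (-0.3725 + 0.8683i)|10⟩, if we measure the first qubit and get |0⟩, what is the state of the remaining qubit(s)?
-|0⟩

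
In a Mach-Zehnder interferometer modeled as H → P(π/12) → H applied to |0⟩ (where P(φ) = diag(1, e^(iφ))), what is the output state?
(0.983 + 0.1294i)|0⟩ + (0.01704 - 0.1294i)|1⟩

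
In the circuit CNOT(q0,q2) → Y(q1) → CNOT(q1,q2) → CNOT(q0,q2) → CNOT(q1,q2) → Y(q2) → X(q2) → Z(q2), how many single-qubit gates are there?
4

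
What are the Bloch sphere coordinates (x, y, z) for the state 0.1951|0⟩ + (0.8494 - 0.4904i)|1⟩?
(0.3314, -0.1914, -0.9239)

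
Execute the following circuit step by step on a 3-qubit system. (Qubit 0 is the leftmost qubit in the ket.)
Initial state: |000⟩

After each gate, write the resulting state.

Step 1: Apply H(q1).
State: 1/√2|000⟩ + 1/√2|010⟩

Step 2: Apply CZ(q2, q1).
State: 1/√2|000⟩ + 1/√2|010⟩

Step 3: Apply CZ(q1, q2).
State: 1/√2|000⟩ + 1/√2|010⟩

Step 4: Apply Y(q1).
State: -(1/√2)i|000⟩ + (1/√2)i|010⟩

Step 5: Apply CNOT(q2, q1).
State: -(1/√2)i|000⟩ + (1/√2)i|010⟩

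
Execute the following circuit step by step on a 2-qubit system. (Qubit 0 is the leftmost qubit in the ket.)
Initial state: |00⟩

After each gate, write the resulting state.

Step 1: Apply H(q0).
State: 1/√2|00⟩ + 1/√2|10⟩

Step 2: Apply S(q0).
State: 1/√2|00⟩ + (1/√2)i|10⟩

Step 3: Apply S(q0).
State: 1/√2|00⟩ - 1/√2|10⟩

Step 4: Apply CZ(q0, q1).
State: 1/√2|00⟩ - 1/√2|10⟩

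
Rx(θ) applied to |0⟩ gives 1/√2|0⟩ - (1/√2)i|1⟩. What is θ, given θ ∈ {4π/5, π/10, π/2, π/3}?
π/2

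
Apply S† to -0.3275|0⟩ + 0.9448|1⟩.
-0.3275|0⟩ - 0.9448i|1⟩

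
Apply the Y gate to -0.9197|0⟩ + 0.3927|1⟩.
-0.3927i|0⟩ - 0.9197i|1⟩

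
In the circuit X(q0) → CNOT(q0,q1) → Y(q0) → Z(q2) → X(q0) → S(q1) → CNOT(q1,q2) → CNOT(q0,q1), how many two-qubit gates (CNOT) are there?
3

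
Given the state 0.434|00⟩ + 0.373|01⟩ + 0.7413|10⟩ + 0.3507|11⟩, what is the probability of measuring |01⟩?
0.1391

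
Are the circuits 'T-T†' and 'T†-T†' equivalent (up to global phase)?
No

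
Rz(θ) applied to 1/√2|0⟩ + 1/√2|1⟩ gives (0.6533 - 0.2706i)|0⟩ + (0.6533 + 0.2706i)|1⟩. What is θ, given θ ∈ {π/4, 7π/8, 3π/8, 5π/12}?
π/4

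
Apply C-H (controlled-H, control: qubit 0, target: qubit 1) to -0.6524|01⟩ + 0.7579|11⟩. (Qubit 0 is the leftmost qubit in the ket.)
-0.6524|01⟩ + 0.5359|10⟩ - 0.5359|11⟩

C-H leaves the control-|0⟩ kets |00⟩, |01⟩ unchanged and applies H to qubit 1 on the control-|1⟩ pair (|10⟩, |11⟩).
H = [[1/√2, 1/√2], [1/√2, -1/√2]].
With a = amp(|10⟩) = 0 and b = amp(|11⟩) = 0.7579:
new amp(|10⟩) = (1/√2)·a + (1/√2)·b = 0.5359
new amp(|11⟩) = (1/√2)·a + (-1/√2)·b = -0.5359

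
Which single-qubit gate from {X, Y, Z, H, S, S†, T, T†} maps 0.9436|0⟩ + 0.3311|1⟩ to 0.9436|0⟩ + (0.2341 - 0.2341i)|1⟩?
T†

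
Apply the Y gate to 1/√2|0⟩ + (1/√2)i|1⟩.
1/√2|0⟩ + (1/√2)i|1⟩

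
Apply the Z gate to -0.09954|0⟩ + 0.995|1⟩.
-0.09954|0⟩ - 0.995|1⟩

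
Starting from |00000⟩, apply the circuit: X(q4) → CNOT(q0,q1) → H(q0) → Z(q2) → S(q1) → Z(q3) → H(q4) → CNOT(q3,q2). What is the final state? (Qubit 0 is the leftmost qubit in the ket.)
1/2|00000⟩ - 1/2|00001⟩ + 1/2|10000⟩ - 1/2|10001⟩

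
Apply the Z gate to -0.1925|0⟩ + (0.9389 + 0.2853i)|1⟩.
-0.1925|0⟩ + (-0.9389 - 0.2853i)|1⟩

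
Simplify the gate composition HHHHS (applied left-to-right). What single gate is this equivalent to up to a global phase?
S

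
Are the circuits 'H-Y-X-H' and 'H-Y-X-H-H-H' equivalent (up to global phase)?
Yes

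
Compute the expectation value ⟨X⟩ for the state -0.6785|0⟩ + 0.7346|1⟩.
-0.9969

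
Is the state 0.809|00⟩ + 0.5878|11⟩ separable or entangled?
Entangled

Writing the state as a|00⟩ + b|01⟩ + c|10⟩ + d|11⟩, it is a product state iff ad − bc = 0.
Here (a, b, c, d) = (0.809, 0, 0, 0.5878): ad − bc = (0.809)(0.5878) − (0)(0) = 0.4755 ≠ 0, so the state is entangled.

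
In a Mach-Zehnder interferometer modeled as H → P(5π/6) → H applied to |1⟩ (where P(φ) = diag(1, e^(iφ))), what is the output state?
(0.933 - 0.25i)|0⟩ + (0.06699 + 0.25i)|1⟩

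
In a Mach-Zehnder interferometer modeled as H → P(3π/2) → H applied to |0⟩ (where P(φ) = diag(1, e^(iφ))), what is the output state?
(1/2 - (1/2)i)|0⟩ + (1/2 + (1/2)i)|1⟩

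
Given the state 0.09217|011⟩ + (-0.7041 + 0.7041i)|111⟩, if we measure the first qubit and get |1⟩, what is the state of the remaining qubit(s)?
(-1/√2 + (1/√2)i)|11⟩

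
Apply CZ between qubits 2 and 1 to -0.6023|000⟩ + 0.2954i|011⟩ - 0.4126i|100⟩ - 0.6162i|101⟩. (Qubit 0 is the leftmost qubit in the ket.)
-0.6023|000⟩ - 0.2954i|011⟩ - 0.4126i|100⟩ - 0.6162i|101⟩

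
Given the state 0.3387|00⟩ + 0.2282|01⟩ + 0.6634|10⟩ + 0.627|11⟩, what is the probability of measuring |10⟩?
0.4401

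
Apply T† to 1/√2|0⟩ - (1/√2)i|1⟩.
1/√2|0⟩ + (-1/2 - (1/2)i)|1⟩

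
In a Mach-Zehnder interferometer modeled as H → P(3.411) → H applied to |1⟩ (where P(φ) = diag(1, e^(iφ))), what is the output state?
(0.982 + 0.1331i)|0⟩ + (0.01804 - 0.1331i)|1⟩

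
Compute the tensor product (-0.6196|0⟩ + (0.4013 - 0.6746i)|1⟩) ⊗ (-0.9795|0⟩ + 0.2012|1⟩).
0.6069|00⟩ - 0.1247|01⟩ + (-0.3931 + 0.6608i)|10⟩ + (0.08074 - 0.1357i)|11⟩

amp(|b₁b₂…⟩) = product of the factor amplitudes for bits b₁, b₂, …; only kets whose every factor amplitude is nonzero survive.
|00⟩: (-0.6196)(-0.9795) = 0.6069
|01⟩: (-0.6196)(0.2012) = -0.1247
|10⟩: (0.4013 - 0.6746i)(-0.9795) = (-0.3931 + 0.6608i)
|11⟩: (0.4013 - 0.6746i)(0.2012) = (0.08074 - 0.1357i)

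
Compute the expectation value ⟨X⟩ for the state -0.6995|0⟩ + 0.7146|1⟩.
-0.9997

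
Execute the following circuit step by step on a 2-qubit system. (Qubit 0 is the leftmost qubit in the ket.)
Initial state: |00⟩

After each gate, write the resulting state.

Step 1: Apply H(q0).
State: 1/√2|00⟩ + 1/√2|10⟩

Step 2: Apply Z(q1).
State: 1/√2|00⟩ + 1/√2|10⟩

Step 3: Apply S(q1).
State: 1/√2|00⟩ + 1/√2|10⟩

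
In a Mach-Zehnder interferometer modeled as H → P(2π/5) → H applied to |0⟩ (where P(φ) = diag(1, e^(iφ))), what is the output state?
(0.6545 + 0.4755i)|0⟩ + (0.3455 - 0.4755i)|1⟩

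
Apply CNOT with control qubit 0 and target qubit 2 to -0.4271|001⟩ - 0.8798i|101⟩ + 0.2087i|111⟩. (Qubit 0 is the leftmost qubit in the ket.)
-0.4271|001⟩ - 0.8798i|100⟩ + 0.2087i|110⟩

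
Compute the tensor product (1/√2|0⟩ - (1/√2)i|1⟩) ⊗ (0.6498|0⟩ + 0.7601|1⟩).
0.4595|00⟩ + 0.5375|01⟩ - 0.4595i|10⟩ - 0.5375i|11⟩

amp(|b₁b₂…⟩) = product of the factor amplitudes for bits b₁, b₂, …; only kets whose every factor amplitude is nonzero survive.
|00⟩: (1/√2)(0.6498) = 0.4595
|01⟩: (1/√2)(0.7601) = 0.5375
|10⟩: (-(1/√2)i)(0.6498) = -0.4595i
|11⟩: (-(1/√2)i)(0.7601) = -0.5375i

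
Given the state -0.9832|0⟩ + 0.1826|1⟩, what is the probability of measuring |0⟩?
0.9667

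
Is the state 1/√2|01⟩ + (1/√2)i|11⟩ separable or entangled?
Separable

Writing the state as a|00⟩ + b|01⟩ + c|10⟩ + d|11⟩, it is a product state iff ad − bc = 0.
Here (a, b, c, d) = (0, 1/√2, 0, (1/√2)i): ad − bc = (0)((1/√2)i) − (1/√2)(0) = 0, so the state is separable.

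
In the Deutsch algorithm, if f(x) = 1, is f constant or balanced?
Constant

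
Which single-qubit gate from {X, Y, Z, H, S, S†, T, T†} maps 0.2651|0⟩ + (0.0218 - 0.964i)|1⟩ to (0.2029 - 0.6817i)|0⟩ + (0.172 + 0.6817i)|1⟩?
H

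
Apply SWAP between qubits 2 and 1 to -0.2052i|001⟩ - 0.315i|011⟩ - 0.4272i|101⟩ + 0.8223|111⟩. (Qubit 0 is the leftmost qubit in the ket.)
-0.2052i|010⟩ - 0.315i|011⟩ - 0.4272i|110⟩ + 0.8223|111⟩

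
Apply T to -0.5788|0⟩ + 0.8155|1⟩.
-0.5788|0⟩ + (0.5766 + 0.5766i)|1⟩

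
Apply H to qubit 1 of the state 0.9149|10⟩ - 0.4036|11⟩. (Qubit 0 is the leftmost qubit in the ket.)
0.3615|10⟩ + 0.9323|11⟩

H on qubit 1 mixes each pair of kets that differ only in qubit 1: amplitudes (a, b) of (|…0…⟩, |…1…⟩) become ((a + b)/√2, (a − b)/√2). Kets absent from the input have amplitude 0.
(|10⟩, |11⟩): (a, b) = (0.9149, -0.4036) → (0.3615, 0.9323)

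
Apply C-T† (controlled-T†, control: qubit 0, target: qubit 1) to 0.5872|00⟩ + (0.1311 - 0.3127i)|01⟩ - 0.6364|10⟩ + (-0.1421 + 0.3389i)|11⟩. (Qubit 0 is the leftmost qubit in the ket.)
0.5872|00⟩ + (0.1311 - 0.3127i)|01⟩ - 0.6364|10⟩ + (0.1392 + 0.3401i)|11⟩

C-T† leaves the control-|0⟩ kets |00⟩, |01⟩ unchanged and applies T† to qubit 1 on the control-|1⟩ pair (|10⟩, |11⟩).
T† = [[1, 0], [0, (1/√2 - (1/√2)i)]].
With a = amp(|10⟩) = -0.6364 and b = amp(|11⟩) = (-0.1421 + 0.3389i):
new amp(|10⟩) = (1)·a = -0.6364
new amp(|11⟩) = (1/√2 - (1/√2)i)·b = (0.1392 + 0.3401i)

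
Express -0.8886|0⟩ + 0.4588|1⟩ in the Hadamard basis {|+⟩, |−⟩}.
-0.3039|+⟩ - 0.9528|−⟩

With |ψ⟩ = α|0⟩ + β|1⟩, the Hadamard-basis coefficients are ⟨+|ψ⟩ = (α + β)/√2 and ⟨−|ψ⟩ = (α − β)/√2.
Here α = -0.8886, β = 0.4588: (α + β)/√2 = -0.3039, (α − β)/√2 = -0.9528.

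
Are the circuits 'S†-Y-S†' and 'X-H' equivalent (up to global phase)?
No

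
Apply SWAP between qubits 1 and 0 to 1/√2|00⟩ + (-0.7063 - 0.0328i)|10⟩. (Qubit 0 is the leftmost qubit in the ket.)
1/√2|00⟩ + (-0.7063 - 0.0328i)|01⟩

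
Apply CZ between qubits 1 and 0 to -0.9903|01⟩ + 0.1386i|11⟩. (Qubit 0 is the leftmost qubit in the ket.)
-0.9903|01⟩ - 0.1386i|11⟩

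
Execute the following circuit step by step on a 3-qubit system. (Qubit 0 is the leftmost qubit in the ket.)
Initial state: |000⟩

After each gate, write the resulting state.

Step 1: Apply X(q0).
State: |100⟩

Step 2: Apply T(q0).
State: (1/√2 + (1/√2)i)|100⟩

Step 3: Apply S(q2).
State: (1/√2 + (1/√2)i)|100⟩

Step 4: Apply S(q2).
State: (1/√2 + (1/√2)i)|100⟩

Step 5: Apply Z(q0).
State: (-1/√2 - (1/√2)i)|100⟩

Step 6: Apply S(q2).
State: (-1/√2 - (1/√2)i)|100⟩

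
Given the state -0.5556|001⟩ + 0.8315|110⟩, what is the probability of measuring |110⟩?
0.6914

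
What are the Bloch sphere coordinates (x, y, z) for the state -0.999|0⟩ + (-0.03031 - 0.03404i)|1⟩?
(0.06056, 0.06801, 0.9959)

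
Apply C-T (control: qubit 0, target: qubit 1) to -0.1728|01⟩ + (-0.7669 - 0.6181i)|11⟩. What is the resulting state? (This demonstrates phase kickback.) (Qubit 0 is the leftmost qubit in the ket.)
-0.1728|01⟩ + (-0.1052 - 0.9793i)|11⟩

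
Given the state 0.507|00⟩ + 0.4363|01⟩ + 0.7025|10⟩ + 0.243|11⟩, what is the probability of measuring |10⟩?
0.4935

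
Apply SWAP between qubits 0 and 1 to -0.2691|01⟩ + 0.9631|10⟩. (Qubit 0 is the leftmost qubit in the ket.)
0.9631|01⟩ - 0.2691|10⟩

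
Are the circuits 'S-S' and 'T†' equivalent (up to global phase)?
No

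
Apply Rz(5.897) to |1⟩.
(-0.9814 + 0.1919i)|1⟩

Rz(5.897) = [[e^(−iθ/2), 0], [0, e^(iθ/2)]] with e^(±iθ/2) = cos(θ/2) ± i·sin(θ/2); θ = 5.897, cos(θ/2) ≈ -0.981415, sin(θ/2) ≈ 0.191895.
With a = amp(|0⟩) = 0 and b = amp(|1⟩) = 1:
new amp(|0⟩) = (-0.981415 - 0.191895i)·a = 0
new amp(|1⟩) = (-0.981415 + 0.191895i)·b = (-0.9814 + 0.1919i)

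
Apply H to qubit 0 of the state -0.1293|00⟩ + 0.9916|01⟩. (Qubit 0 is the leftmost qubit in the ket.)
-0.09143|00⟩ + 0.7012|01⟩ - 0.09143|10⟩ + 0.7012|11⟩

H on qubit 0 mixes each pair of kets that differ only in qubit 0: amplitudes (a, b) of (|…0…⟩, |…1…⟩) become ((a + b)/√2, (a − b)/√2). Kets absent from the input have amplitude 0.
(|00⟩, |10⟩): (a, b) = (-0.1293, 0) → (-0.09143, -0.09143)
(|01⟩, |11⟩): (a, b) = (0.9916, 0) → (0.7012, 0.7012)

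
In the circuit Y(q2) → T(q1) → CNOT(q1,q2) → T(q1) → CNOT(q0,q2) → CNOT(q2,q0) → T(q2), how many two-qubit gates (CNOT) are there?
3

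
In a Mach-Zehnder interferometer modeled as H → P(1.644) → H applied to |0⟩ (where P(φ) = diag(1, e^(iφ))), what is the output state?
(0.4634 + 0.4987i)|0⟩ + (0.5366 - 0.4987i)|1⟩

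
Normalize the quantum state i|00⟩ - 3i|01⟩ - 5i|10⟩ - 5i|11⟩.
0.1291i|00⟩ - 0.3873i|01⟩ - 0.6455i|10⟩ - 0.6455i|11⟩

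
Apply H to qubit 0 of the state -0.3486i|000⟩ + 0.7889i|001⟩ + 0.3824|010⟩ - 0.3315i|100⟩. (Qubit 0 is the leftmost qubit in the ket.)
-0.4809i|000⟩ + 0.5578i|001⟩ + 0.2704|010⟩ - 0.01209i|100⟩ + 0.5578i|101⟩ + 0.2704|110⟩

H on qubit 0 mixes each pair of kets that differ only in qubit 0: amplitudes (a, b) of (|…0…⟩, |…1…⟩) become ((a + b)/√2, (a − b)/√2). Kets absent from the input have amplitude 0.
(|000⟩, |100⟩): (a, b) = (-0.3486i, -0.3315i) → (-0.4809i, -0.01209i)
(|001⟩, |101⟩): (a, b) = (0.7889i, 0) → (0.5578i, 0.5578i)
(|010⟩, |110⟩): (a, b) = (0.3824, 0) → (0.2704, 0.2704)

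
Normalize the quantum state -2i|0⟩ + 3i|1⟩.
-0.5547i|0⟩ + 0.8321i|1⟩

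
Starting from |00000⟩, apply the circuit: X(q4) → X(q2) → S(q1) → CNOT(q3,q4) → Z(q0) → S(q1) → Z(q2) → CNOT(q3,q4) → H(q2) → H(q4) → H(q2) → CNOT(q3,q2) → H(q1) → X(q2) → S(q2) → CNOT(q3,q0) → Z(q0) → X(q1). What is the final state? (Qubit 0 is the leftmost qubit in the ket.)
-1/2|00000⟩ + 1/2|00001⟩ - 1/2|01000⟩ + 1/2|01001⟩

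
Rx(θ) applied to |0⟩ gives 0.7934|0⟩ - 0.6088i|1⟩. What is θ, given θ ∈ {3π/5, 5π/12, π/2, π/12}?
5π/12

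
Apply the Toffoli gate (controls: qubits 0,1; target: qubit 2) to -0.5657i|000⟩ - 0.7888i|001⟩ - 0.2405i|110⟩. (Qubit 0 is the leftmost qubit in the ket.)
-0.5657i|000⟩ - 0.7888i|001⟩ - 0.2405i|111⟩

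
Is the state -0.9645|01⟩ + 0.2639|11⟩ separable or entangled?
Separable

Writing the state as a|00⟩ + b|01⟩ + c|10⟩ + d|11⟩, it is a product state iff ad − bc = 0.
Here (a, b, c, d) = (0, -0.9645, 0, 0.2639): ad − bc = (0)(0.2639) − (-0.9645)(0) = 0, so the state is separable.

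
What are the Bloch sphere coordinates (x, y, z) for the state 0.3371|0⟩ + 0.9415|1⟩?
(0.6348, 0, -0.7728)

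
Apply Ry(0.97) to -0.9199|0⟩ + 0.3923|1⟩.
-0.9967|0⟩ - 0.08181|1⟩

Ry(0.97) = [[cos(θ/2), −sin(θ/2)], [sin(θ/2), cos(θ/2)]]; θ = 0.97, cos(θ/2) ≈ 0.884675, sin(θ/2) ≈ 0.466208.
With a = amp(|0⟩) = -0.9199 and b = amp(|1⟩) = 0.3923:
new amp(|0⟩) = (0.884675)·a + (-0.466208)·b = -0.9967
new amp(|1⟩) = (0.466208)·a + (0.884675)·b = -0.08181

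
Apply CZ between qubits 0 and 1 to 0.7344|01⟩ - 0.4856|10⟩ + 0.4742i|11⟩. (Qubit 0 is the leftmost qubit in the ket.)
0.7344|01⟩ - 0.4856|10⟩ - 0.4742i|11⟩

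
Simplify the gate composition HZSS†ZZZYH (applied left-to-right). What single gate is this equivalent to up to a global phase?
Y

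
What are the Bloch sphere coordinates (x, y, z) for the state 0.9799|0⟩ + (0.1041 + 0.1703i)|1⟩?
(0.204, 0.3338, 0.9204)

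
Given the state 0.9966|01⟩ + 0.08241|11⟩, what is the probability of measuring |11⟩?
0.006791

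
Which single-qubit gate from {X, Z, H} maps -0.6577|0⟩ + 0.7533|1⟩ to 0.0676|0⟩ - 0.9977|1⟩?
H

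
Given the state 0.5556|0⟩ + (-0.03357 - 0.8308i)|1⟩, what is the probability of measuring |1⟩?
0.6914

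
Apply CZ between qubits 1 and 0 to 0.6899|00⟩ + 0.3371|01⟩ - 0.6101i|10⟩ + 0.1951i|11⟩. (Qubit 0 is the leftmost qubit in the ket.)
0.6899|00⟩ + 0.3371|01⟩ - 0.6101i|10⟩ - 0.1951i|11⟩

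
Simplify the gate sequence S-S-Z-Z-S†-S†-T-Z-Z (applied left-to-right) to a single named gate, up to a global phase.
T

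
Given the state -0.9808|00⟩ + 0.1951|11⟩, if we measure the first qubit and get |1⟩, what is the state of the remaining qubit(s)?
|1⟩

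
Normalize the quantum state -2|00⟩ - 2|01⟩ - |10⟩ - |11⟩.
-0.6325|00⟩ - 0.6325|01⟩ - 0.3162|10⟩ - 0.3162|11⟩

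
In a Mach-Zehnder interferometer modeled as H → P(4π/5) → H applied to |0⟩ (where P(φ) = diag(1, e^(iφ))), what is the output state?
(0.09549 + 0.2939i)|0⟩ + (0.9045 - 0.2939i)|1⟩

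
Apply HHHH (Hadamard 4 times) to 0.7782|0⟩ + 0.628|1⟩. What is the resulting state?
0.7782|0⟩ + 0.628|1⟩

H² = I, so an even number of Hadamards cancels: H^4 = I and the state is unchanged.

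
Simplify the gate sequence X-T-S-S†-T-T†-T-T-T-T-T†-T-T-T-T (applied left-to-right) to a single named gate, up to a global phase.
X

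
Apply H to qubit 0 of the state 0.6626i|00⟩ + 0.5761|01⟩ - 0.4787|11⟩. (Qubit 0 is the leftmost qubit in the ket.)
0.4685i|00⟩ + 0.06887|01⟩ + 0.4685i|10⟩ + 0.7459|11⟩

H on qubit 0 mixes each pair of kets that differ only in qubit 0: amplitudes (a, b) of (|…0…⟩, |…1…⟩) become ((a + b)/√2, (a − b)/√2). Kets absent from the input have amplitude 0.
(|00⟩, |10⟩): (a, b) = (0.6626i, 0) → (0.4685i, 0.4685i)
(|01⟩, |11⟩): (a, b) = (0.5761, -0.4787) → (0.06887, 0.7459)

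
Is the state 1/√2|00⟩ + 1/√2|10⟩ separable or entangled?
Separable

Writing the state as a|00⟩ + b|01⟩ + c|10⟩ + d|11⟩, it is a product state iff ad − bc = 0.
Here (a, b, c, d) = (1/√2, 0, 1/√2, 0): ad − bc = (1/√2)(0) − (0)(1/√2) = 0, so the state is separable.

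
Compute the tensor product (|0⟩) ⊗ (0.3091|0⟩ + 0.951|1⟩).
0.3091|00⟩ + 0.951|01⟩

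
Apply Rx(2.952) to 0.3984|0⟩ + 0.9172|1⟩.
(0.03771 - 0.9131i)|0⟩ + (0.08682 - 0.3966i)|1⟩

Rx(2.952) = [[cos(θ/2), −i·sin(θ/2)], [−i·sin(θ/2), cos(θ/2)]]; θ = 2.952, cos(θ/2) ≈ 0.0946544, sin(θ/2) ≈ 0.99551.
With a = amp(|0⟩) = 0.3984 and b = amp(|1⟩) = 0.9172:
new amp(|0⟩) = (0.0946544)·a + (-0.99551i)·b = (0.03771 - 0.9131i)
new amp(|1⟩) = (-0.99551i)·a + (0.0946544)·b = (0.08682 - 0.3966i)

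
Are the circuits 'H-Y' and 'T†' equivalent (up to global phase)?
No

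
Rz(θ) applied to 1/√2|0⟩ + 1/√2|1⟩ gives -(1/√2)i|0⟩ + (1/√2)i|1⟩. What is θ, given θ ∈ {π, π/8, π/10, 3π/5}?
π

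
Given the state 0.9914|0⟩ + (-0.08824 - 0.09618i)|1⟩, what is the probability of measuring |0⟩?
0.9829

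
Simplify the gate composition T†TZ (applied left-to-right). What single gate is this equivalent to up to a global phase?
Z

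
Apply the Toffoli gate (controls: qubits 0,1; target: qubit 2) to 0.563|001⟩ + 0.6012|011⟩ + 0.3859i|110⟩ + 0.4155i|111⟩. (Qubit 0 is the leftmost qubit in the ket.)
0.563|001⟩ + 0.6012|011⟩ + 0.4155i|110⟩ + 0.3859i|111⟩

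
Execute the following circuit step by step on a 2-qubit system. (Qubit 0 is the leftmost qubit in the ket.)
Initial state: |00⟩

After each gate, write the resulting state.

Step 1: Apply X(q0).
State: |10⟩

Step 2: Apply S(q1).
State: |10⟩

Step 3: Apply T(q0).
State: (1/√2 + (1/√2)i)|10⟩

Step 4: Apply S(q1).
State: (1/√2 + (1/√2)i)|10⟩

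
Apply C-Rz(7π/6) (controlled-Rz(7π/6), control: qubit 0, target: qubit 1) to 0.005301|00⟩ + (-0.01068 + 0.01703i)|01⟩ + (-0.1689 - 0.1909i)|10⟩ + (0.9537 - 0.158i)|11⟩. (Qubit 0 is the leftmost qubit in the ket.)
0.005301|00⟩ + (-0.01068 + 0.01703i)|01⟩ + (-0.1407 + 0.2126i)|10⟩ + (-0.09422 + 0.9621i)|11⟩

C-Rz(7π/6) leaves the control-|0⟩ kets |00⟩, |01⟩ unchanged and applies Rz(7π/6) to qubit 1 on the control-|1⟩ pair (|10⟩, |11⟩).
Rz(7π/6) = [[e^(−iθ/2), 0], [0, e^(iθ/2)]] with e^(±iθ/2) = cos(θ/2) ± i·sin(θ/2); θ = 7π/6, cos(θ/2) ≈ -0.258819, sin(θ/2) ≈ 0.965926.
With a = amp(|10⟩) = (-0.1689 - 0.1909i) and b = amp(|11⟩) = (0.9537 - 0.158i):
new amp(|10⟩) = (-0.258819 - 0.965926i)·a = (-0.1407 + 0.2126i)
new amp(|11⟩) = (-0.258819 + 0.965926i)·b = (-0.09422 + 0.9621i)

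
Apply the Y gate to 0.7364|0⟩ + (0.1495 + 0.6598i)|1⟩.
(0.6598 - 0.1495i)|0⟩ + 0.7364i|1⟩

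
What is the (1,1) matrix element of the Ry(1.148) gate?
0.8397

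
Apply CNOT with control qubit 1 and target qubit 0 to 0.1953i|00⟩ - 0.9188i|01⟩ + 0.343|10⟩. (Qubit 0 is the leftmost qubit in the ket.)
0.1953i|00⟩ + 0.343|10⟩ - 0.9188i|11⟩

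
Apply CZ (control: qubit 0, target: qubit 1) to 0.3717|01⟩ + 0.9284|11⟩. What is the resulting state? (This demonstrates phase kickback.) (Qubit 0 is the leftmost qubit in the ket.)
0.3717|01⟩ - 0.9284|11⟩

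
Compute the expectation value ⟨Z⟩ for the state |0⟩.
1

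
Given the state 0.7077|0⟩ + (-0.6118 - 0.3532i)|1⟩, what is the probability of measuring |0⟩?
0.5008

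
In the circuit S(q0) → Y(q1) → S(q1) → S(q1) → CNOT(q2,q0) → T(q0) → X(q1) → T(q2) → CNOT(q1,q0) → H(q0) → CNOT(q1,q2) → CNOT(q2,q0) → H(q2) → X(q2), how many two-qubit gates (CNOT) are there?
4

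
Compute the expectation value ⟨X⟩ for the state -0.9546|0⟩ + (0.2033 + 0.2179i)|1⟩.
-0.3881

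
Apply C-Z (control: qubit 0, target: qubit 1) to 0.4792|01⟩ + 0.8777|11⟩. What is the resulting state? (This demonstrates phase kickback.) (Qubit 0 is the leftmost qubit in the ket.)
0.4792|01⟩ - 0.8777|11⟩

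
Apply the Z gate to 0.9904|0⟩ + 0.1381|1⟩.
0.9904|0⟩ - 0.1381|1⟩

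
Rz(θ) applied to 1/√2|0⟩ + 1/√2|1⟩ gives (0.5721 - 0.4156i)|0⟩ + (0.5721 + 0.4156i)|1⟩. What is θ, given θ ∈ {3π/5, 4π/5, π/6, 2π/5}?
2π/5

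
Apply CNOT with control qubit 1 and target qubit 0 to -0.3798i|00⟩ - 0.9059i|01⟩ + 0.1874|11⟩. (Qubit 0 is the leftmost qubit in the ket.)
-0.3798i|00⟩ + 0.1874|01⟩ - 0.9059i|11⟩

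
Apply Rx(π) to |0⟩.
-i|1⟩

Rx(π) = [[cos(θ/2), −i·sin(θ/2)], [−i·sin(θ/2), cos(θ/2)]]; θ = π, cos(θ/2) ≈ 0, sin(θ/2) ≈ 1.
With a = amp(|0⟩) = 1 and b = amp(|1⟩) = 0:
new amp(|0⟩) = (-i)·b = 0
new amp(|1⟩) = (-i)·a = -i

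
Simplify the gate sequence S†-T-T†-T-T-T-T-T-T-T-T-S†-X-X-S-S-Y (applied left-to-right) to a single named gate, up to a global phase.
Y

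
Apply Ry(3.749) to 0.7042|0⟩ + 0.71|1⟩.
-0.8881|0⟩ + 0.4596|1⟩

Ry(3.749) = [[cos(θ/2), −sin(θ/2)], [sin(θ/2), cos(θ/2)]]; θ = 3.749, cos(θ/2) ≈ -0.299056, sin(θ/2) ≈ 0.954235.
With a = amp(|0⟩) = 0.7042 and b = amp(|1⟩) = 0.71:
new amp(|0⟩) = (-0.299056)·a + (-0.954235)·b = -0.8881
new amp(|1⟩) = (0.954235)·a + (-0.299056)·b = 0.4596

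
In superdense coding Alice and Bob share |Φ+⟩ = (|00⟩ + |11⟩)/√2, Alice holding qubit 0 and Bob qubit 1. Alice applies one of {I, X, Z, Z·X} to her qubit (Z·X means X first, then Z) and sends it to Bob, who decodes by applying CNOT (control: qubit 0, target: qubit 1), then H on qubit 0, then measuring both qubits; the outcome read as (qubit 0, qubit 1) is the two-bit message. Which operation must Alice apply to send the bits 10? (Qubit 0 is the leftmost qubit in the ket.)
Z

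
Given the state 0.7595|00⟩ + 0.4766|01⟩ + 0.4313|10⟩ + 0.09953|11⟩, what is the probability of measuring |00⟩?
0.5768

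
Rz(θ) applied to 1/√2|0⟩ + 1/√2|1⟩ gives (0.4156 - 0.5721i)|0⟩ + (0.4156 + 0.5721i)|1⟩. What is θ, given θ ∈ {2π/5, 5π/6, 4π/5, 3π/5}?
3π/5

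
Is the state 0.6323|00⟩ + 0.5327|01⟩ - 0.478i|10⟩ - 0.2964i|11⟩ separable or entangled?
Entangled

Writing the state as a|00⟩ + b|01⟩ + c|10⟩ + d|11⟩, it is a product state iff ad − bc = 0.
Here (a, b, c, d) = (0.6323, 0.5327, -0.478i, -0.2964i): ad − bc = (0.6323)(-0.2964i) − (0.5327)(-0.478i) = 0.06722i ≠ 0, so the state is entangled.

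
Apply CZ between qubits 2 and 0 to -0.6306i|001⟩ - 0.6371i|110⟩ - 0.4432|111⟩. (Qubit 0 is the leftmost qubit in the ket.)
-0.6306i|001⟩ - 0.6371i|110⟩ + 0.4432|111⟩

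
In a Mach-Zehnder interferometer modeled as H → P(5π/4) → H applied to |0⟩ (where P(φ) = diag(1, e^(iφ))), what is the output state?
(0.1464 - (1/√8)i)|0⟩ + (0.8536 + (1/√8)i)|1⟩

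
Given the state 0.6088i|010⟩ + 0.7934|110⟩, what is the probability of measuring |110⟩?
0.6295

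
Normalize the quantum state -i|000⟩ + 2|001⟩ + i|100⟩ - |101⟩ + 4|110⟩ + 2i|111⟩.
-0.1925i|000⟩ + 0.3849|001⟩ + 0.1925i|100⟩ - 0.1925|101⟩ + 0.7698|110⟩ + 0.3849i|111⟩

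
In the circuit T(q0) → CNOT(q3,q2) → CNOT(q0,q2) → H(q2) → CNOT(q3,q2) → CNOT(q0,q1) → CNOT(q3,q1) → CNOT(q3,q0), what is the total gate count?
8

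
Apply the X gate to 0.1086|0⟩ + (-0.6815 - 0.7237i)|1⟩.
(-0.6815 - 0.7237i)|0⟩ + 0.1086|1⟩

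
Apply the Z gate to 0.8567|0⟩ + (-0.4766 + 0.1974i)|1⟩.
0.8567|0⟩ + (0.4766 - 0.1974i)|1⟩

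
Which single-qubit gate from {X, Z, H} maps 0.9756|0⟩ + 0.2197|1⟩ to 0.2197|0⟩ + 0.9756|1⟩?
X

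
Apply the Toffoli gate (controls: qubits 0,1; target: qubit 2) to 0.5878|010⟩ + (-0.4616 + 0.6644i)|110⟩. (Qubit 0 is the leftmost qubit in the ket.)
0.5878|010⟩ + (-0.4616 + 0.6644i)|111⟩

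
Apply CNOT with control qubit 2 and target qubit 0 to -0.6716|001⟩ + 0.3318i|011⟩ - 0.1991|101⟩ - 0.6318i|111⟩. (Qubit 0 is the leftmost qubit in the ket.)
-0.1991|001⟩ - 0.6318i|011⟩ - 0.6716|101⟩ + 0.3318i|111⟩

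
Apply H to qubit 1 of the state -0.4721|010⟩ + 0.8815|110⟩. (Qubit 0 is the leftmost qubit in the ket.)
-0.3338|000⟩ + 0.3338|010⟩ + 0.6233|100⟩ - 0.6233|110⟩

H on qubit 1 mixes each pair of kets that differ only in qubit 1: amplitudes (a, b) of (|…0…⟩, |…1…⟩) become ((a + b)/√2, (a − b)/√2). Kets absent from the input have amplitude 0.
(|000⟩, |010⟩): (a, b) = (0, -0.4721) → (-0.3338, 0.3338)
(|100⟩, |110⟩): (a, b) = (0, 0.8815) → (0.6233, -0.6233)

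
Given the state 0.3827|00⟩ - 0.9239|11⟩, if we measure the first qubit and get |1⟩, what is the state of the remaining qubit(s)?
-|1⟩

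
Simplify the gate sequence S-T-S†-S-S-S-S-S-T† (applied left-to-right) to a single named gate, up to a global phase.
S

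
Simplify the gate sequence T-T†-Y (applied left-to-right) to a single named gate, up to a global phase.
Y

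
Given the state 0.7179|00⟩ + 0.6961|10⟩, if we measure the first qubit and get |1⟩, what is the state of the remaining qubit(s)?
|0⟩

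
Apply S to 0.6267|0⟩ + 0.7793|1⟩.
0.6267|0⟩ + 0.7793i|1⟩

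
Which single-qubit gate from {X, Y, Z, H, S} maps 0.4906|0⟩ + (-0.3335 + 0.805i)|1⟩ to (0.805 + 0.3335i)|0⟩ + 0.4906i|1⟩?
Y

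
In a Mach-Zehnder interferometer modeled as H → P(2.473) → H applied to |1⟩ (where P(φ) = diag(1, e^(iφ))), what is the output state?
(0.8923 - 0.3099i)|0⟩ + (0.1077 + 0.3099i)|1⟩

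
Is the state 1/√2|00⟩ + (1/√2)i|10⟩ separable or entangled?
Separable

Writing the state as a|00⟩ + b|01⟩ + c|10⟩ + d|11⟩, it is a product state iff ad − bc = 0.
Here (a, b, c, d) = (1/√2, 0, (1/√2)i, 0): ad − bc = (1/√2)(0) − (0)((1/√2)i) = 0, so the state is separable.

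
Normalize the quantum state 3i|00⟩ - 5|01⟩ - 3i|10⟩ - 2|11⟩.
0.4376i|00⟩ - 0.7293|01⟩ - 0.4376i|10⟩ - 0.2917|11⟩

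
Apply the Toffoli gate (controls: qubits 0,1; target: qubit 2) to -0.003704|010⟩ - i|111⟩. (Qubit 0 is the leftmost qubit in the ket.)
-0.003704|010⟩ - i|110⟩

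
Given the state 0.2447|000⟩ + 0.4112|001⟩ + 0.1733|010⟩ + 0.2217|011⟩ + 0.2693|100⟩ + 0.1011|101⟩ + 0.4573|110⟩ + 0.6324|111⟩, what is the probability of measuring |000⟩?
0.05988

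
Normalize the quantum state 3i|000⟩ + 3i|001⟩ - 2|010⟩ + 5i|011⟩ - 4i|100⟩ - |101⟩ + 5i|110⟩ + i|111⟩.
0.3162i|000⟩ + 0.3162i|001⟩ - 0.2108|010⟩ + 0.527i|011⟩ - 0.4216i|100⟩ - 0.1054|101⟩ + 0.527i|110⟩ + 0.1054i|111⟩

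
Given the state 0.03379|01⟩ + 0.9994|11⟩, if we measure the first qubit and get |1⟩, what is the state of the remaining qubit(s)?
|1⟩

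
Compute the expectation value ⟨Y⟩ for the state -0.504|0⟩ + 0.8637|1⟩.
0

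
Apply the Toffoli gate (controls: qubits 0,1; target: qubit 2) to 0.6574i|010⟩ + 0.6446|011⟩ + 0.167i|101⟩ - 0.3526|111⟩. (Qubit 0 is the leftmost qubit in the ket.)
0.6574i|010⟩ + 0.6446|011⟩ + 0.167i|101⟩ - 0.3526|110⟩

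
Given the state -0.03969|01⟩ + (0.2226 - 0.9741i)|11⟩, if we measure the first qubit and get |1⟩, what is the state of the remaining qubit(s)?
(0.2228 - 0.9749i)|1⟩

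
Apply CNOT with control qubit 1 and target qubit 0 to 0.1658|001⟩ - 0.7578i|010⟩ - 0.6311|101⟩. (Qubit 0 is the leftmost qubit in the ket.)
0.1658|001⟩ - 0.6311|101⟩ - 0.7578i|110⟩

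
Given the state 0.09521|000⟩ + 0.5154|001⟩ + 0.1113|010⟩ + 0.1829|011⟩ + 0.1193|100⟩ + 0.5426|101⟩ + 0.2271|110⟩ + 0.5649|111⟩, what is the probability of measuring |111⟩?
0.3191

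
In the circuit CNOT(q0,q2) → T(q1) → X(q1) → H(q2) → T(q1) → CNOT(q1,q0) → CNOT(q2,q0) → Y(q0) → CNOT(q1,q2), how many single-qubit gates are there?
5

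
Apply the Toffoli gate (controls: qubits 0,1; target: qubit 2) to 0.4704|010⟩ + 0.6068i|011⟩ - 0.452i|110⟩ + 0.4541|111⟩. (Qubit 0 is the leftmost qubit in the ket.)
0.4704|010⟩ + 0.6068i|011⟩ + 0.4541|110⟩ - 0.452i|111⟩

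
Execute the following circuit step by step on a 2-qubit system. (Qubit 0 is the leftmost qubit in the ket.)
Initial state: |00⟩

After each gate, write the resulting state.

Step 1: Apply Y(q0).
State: i|10⟩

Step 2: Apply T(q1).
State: i|10⟩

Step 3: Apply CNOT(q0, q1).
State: i|11⟩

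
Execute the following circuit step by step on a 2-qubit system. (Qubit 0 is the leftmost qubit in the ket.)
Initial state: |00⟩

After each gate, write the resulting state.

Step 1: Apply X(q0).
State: |10⟩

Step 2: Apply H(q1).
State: 1/√2|10⟩ + 1/√2|11⟩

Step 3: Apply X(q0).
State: 1/√2|00⟩ + 1/√2|01⟩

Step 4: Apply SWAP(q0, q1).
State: 1/√2|00⟩ + 1/√2|10⟩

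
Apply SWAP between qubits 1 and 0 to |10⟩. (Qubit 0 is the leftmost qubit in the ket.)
|01⟩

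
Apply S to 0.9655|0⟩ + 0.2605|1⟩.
0.9655|0⟩ + 0.2605i|1⟩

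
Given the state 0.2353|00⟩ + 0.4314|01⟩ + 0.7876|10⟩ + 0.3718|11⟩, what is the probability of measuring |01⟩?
0.1861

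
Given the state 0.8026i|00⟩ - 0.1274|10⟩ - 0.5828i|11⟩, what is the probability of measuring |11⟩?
0.3397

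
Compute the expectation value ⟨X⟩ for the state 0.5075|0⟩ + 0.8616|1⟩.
0.8745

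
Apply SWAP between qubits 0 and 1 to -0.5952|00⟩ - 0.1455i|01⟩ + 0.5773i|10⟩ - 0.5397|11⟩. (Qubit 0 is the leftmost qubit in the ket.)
-0.5952|00⟩ + 0.5773i|01⟩ - 0.1455i|10⟩ - 0.5397|11⟩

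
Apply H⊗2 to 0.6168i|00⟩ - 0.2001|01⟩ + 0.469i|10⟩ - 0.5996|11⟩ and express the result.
(-0.3999 + 0.5429i)|00⟩ + (0.3999 + 0.5429i)|01⟩ + (0.1998 + 0.0739i)|10⟩ + (-0.1998 + 0.0739i)|11⟩

H⊗2 gives amp(|y⟩) = (1/2) Σ_x (−1)^(x·y) amp(|x⟩), where x·y is the number of positions in which both x and y have a 1.
|00⟩: (0.6168i - 0.2001 + 0.469i - 0.5996)/2 = (-0.3999 + 0.5429i)
|01⟩: (0.6168i + 0.2001 + 0.469i + 0.5996)/2 = (0.3999 + 0.5429i)
|10⟩: (0.6168i - 0.2001 - 0.469i + 0.5996)/2 = (0.1998 + 0.0739i)
|11⟩: (0.6168i + 0.2001 - 0.469i - 0.5996)/2 = (-0.1998 + 0.0739i)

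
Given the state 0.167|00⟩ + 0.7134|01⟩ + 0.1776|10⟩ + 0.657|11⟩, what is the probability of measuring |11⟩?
0.4316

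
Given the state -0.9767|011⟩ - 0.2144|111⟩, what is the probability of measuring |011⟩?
0.9539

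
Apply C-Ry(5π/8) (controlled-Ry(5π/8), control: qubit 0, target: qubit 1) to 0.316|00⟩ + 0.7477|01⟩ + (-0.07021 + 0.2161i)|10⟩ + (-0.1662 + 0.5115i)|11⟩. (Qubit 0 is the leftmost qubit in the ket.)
0.316|00⟩ + 0.7477|01⟩ + (0.09918 - 0.3052i)|10⟩ + (-0.1507 + 0.4639i)|11⟩

C-Ry(5π/8) leaves the control-|0⟩ kets |00⟩, |01⟩ unchanged and applies Ry(5π/8) to qubit 1 on the control-|1⟩ pair (|10⟩, |11⟩).
Ry(5π/8) = [[cos(θ/2), −sin(θ/2)], [sin(θ/2), cos(θ/2)]]; θ = 5π/8, cos(θ/2) ≈ 0.55557, sin(θ/2) ≈ 0.83147.
With a = amp(|10⟩) = (-0.07021 + 0.2161i) and b = amp(|11⟩) = (-0.1662 + 0.5115i):
new amp(|10⟩) = (0.55557)·a + (-0.83147)·b = (0.09918 - 0.3052i)
new amp(|11⟩) = (0.83147)·a + (0.55557)·b = (-0.1507 + 0.4639i)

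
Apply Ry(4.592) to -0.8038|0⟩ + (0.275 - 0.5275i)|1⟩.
(0.3274 + 0.3948i)|0⟩ + (-0.7839 + 0.3499i)|1⟩

Ry(4.592) = [[cos(θ/2), −sin(θ/2)], [sin(θ/2), cos(θ/2)]]; θ = 4.592, cos(θ/2) ≈ -0.663288, sin(θ/2) ≈ 0.748364.
With a = amp(|0⟩) = -0.8038 and b = amp(|1⟩) = (0.275 - 0.5275i):
new amp(|0⟩) = (-0.663288)·a + (-0.748364)·b = (0.3274 + 0.3948i)
new amp(|1⟩) = (0.748364)·a + (-0.663288)·b = (-0.7839 + 0.3499i)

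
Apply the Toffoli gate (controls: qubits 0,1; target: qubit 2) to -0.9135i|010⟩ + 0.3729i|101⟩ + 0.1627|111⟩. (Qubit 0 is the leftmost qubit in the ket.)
-0.9135i|010⟩ + 0.3729i|101⟩ + 0.1627|110⟩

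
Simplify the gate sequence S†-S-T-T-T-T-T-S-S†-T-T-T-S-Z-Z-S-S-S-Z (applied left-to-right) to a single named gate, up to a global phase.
Z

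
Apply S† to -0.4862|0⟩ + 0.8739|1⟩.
-0.4862|0⟩ - 0.8739i|1⟩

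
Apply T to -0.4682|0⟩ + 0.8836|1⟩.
-0.4682|0⟩ + (0.6248 + 0.6248i)|1⟩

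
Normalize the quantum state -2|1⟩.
-|1⟩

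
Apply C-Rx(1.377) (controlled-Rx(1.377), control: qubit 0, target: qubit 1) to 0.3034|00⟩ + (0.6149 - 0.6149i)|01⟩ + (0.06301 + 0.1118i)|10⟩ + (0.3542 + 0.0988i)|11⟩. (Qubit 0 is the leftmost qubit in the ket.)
0.3034|00⟩ + (0.6149 - 0.6149i)|01⟩ + (0.1114 - 0.1387i)|10⟩ + (0.3445 + 0.03626i)|11⟩

C-Rx(1.377) leaves the control-|0⟩ kets |00⟩, |01⟩ unchanged and applies Rx(1.377) to qubit 1 on the control-|1⟩ pair (|10⟩, |11⟩).
Rx(1.377) = [[cos(θ/2), −i·sin(θ/2)], [−i·sin(θ/2), cos(θ/2)]]; θ = 1.377, cos(θ/2) ≈ 0.7722, sin(θ/2) ≈ 0.63538.
With a = amp(|10⟩) = (0.06301 + 0.1118i) and b = amp(|11⟩) = (0.3542 + 0.0988i):
new amp(|10⟩) = (0.7722)·a + (-0.63538i)·b = (0.1114 - 0.1387i)
new amp(|11⟩) = (-0.63538i)·a + (0.7722)·b = (0.3445 + 0.03626i)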